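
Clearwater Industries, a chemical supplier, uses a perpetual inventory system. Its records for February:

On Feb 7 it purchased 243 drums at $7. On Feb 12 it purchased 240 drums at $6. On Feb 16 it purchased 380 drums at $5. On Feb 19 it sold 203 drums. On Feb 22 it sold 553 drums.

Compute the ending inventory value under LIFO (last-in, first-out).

Ending inventory = $749

Feb 19, 203 sold [LIFO — newest first]: 203 @ $5 = $1,015
Feb 22, 553 sold [LIFO — newest first]: 177 @ $5 + 240 @ $6 + 136 @ $7 = $3,277
Total COGS = $1,015 + $3,277 = $4,292
Ending inventory: 107 @ $7 = $749
Check: goods available $5,041 = COGS $4,292 + ending $749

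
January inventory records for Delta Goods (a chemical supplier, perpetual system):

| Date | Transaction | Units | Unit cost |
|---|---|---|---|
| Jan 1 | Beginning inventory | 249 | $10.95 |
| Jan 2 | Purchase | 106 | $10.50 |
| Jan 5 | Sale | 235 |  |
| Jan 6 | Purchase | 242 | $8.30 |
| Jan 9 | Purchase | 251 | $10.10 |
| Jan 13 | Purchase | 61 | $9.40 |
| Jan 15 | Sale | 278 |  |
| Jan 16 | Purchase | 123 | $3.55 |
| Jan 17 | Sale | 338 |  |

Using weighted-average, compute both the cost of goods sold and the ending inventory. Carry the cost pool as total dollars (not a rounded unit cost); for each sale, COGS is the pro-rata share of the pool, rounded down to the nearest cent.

COGS = $7,926.57; ending inventory = $1,466.73

After Jan 1: 249 on hand, pool $2,726.55 (≈ $10.9500 each)
After Jan 2: 355 on hand, pool $3,839.55 (≈ $10.8156 each)
Jan 5, sell 235: 235/355 × $3,839.55 → $2,541.67
After Jan 6: 362 on hand, pool $3,306.48 (≈ $9.1339 each)
After Jan 9: 613 on hand, pool $5,841.58 (≈ $9.5295 each)
After Jan 13: 674 on hand, pool $6,414.98 (≈ $9.5178 each)
Jan 15, sell 278: 278/674 × $6,414.98 → $2,645.94
After Jan 16: 519 on hand, pool $4,205.69 (≈ $8.1034 each)
Jan 17, sell 338: 338/519 × $4,205.69 → $2,738.96
Total COGS = $2,541.67 + $2,645.94 + $2,738.96 = $7,926.57
Ending inventory (cost pool remaining) = $1,466.73
Check: goods available $9,393.30 = COGS $7,926.57 + ending $1,466.73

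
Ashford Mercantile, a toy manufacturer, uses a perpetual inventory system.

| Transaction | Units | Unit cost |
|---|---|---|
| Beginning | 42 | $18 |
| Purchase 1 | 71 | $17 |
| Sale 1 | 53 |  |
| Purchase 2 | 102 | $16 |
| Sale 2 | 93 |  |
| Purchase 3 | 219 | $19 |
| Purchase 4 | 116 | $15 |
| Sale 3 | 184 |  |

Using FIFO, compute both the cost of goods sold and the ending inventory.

COGS = $5,780; ending inventory = $3,716

Sale 1 (53) [FIFO — oldest first]: 42 @ $18 + 11 @ $17 = $943
Sale 2 (93) [FIFO — oldest first]: 60 @ $17 + 33 @ $16 = $1,548
Sale 3 (184) [FIFO — oldest first]: 69 @ $16 + 115 @ $19 = $3,289
Total COGS = $943 + $1,548 + $3,289 = $5,780
Ending inventory: 104 @ $19 + 116 @ $15 = $3,716
Check: goods available $9,496 = COGS $5,780 + ending $3,716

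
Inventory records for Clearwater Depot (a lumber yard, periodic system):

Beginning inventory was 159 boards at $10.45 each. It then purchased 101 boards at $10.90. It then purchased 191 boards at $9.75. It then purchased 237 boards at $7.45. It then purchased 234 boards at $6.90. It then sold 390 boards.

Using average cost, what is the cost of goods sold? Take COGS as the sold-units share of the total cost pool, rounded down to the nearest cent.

COGS = $3,386.04

Sale 1, sell 390: 390/922 × $8,004.95 → $3,386.04
Ending inventory (cost pool remaining) = $4,618.91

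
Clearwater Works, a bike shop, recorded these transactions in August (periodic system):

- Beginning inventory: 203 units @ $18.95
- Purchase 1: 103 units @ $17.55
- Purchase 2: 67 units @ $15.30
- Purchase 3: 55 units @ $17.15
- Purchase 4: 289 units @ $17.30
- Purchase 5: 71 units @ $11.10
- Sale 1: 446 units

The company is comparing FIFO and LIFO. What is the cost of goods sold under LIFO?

COGS = $7,205.35

FIFO COGS: 203 @ $18.95 + 103 @ $17.55 + 67 @ $15.30 + 55 @ $17.15 + 18 @ $17.30 = $7,934.25
LIFO COGS: 71 @ $11.10 + 289 @ $17.30 + 55 @ $17.15 + 31 @ $15.30 = $7,205.35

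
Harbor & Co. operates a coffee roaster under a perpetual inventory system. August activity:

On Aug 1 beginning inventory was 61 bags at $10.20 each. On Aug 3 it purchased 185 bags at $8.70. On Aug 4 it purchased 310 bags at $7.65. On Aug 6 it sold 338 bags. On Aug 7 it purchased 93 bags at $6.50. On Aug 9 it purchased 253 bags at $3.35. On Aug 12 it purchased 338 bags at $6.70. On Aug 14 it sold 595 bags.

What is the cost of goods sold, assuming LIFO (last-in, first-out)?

COGS = $5,753.25

Aug 6, 338 sold [LIFO — newest first]: 310 @ $7.65 + 28 @ $8.70 = $2,615.10
Aug 14, 595 sold [LIFO — newest first]: 338 @ $6.70 + 253 @ $3.35 + 4 @ $6.50 = $3,138.15
Total COGS = $2,615.10 + $3,138.15 = $5,753.25
Ending inventory: 61 @ $10.20 + 157 @ $8.70 + 89 @ $6.50 = $2,566.60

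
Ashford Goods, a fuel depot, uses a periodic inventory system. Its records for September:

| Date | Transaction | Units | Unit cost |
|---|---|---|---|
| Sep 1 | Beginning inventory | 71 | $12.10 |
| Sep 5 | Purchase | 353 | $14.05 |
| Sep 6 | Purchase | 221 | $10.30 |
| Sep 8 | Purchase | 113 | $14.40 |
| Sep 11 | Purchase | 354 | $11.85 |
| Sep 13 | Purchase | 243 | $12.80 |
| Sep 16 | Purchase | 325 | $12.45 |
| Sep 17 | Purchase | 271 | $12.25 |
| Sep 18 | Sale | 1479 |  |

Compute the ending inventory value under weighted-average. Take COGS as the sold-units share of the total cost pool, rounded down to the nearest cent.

Ending inventory = $5,901.47

Sep 18, sell 1479: 1479/1951 × $24,393.55 → $18,492.08
Ending inventory (cost pool remaining) = $5,901.47
Check: goods available $24,393.55 = COGS $18,492.08 + ending $5,901.47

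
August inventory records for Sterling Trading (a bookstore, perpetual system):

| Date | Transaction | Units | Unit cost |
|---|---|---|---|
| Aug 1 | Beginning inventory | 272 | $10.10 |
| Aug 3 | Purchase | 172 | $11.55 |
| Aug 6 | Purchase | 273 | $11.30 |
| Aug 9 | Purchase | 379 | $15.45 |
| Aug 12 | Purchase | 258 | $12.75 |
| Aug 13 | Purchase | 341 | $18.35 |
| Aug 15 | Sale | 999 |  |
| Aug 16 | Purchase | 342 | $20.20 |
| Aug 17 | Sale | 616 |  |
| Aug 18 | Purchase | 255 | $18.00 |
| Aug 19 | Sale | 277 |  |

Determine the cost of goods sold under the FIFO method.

Aug 15, 999 sold [FIFO — oldest first]: 272 @ $10.10 + 172 @ $11.55 + 273 @ $11.30 + 282 @ $15.45 = $12,175.60
Aug 17, 616 sold [FIFO — oldest first]: 97 @ $15.45 + 258 @ $12.75 + 261 @ $18.35 = $9,577.50
Aug 19, 277 sold [FIFO — oldest first]: 80 @ $18.35 + 197 @ $20.20 = $5,447.40
Total COGS = $12,175.60 + $9,577.50 + $5,447.40 = $27,200.50
Ending inventory: 145 @ $20.20 + 255 @ $18.00 = $7,519.00

COGS = $27,200.50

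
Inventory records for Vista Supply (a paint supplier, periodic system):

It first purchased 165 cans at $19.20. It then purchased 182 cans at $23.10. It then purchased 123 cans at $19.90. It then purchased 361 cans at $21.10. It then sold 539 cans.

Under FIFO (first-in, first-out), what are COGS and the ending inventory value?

COGS = $11,275.80; ending inventory = $6,161.20

Sale 1 (539) [FIFO — oldest first]: 165 @ $19.20 + 182 @ $23.10 + 123 @ $19.90 + 69 @ $21.10 = $11,275.80
Ending inventory: 292 @ $21.10 = $6,161.20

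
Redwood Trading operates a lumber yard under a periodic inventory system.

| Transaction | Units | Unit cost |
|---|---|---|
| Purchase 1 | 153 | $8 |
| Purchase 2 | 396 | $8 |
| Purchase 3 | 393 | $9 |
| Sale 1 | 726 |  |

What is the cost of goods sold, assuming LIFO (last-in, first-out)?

COGS = $6,201

Sale 1 (726) [LIFO — newest first]: 393 @ $9 + 333 @ $8 = $6,201
Ending inventory: 153 @ $8 + 63 @ $8 = $1,728
Check: goods available $7,929 = COGS $6,201 + ending $1,728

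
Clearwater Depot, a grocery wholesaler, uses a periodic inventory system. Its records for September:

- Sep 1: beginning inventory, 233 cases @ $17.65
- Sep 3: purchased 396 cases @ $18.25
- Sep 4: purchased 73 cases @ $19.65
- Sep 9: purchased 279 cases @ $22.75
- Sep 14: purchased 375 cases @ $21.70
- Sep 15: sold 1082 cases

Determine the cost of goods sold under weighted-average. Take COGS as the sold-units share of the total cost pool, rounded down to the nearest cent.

Sep 15, sell 1082: 1082/1356 × $27,258.65 → $21,750.63
Ending inventory (cost pool remaining) = $5,508.02

COGS = $21,750.63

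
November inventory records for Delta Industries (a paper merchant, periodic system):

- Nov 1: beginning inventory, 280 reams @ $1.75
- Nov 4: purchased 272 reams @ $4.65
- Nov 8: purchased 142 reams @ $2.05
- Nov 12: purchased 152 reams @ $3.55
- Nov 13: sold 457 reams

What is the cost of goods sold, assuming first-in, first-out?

COGS = $1,313.05

Nov 13, 457 sold [FIFO — oldest first]: 280 @ $1.75 + 177 @ $4.65 = $1,313.05
Ending inventory: 95 @ $4.65 + 142 @ $2.05 + 152 @ $3.55 = $1,272.45
Check: goods available $2,585.50 = COGS $1,313.05 + ending $1,272.45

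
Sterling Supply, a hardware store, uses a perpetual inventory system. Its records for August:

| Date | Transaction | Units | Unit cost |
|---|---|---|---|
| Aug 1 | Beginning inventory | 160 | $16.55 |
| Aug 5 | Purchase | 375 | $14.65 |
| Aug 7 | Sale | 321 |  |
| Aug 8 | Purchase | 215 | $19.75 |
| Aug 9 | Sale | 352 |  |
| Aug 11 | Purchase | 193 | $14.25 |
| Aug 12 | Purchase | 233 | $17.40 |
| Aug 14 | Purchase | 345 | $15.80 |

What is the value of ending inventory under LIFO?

Aug 7, 321 sold [LIFO — newest first]: 321 @ $14.65 = $4,702.65
Aug 9, 352 sold [LIFO — newest first]: 215 @ $19.75 + 54 @ $14.65 + 83 @ $16.55 = $6,411.00
Total COGS = $4,702.65 + $6,411.00 = $11,113.65
Ending inventory: 77 @ $16.55 + 193 @ $14.25 + 233 @ $17.40 + 345 @ $15.80 = $13,529.80

Ending inventory = $13,529.80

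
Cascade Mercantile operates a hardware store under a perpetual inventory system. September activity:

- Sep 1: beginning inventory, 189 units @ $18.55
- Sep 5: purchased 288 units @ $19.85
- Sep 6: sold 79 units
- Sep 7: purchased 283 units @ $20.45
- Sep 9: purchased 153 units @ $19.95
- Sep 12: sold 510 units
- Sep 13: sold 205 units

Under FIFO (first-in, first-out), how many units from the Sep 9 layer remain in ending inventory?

119

Sep 6, 79 sold [FIFO — oldest first]: 79 @ $18.55 = $1,465.45
Sep 12, 510 sold [FIFO — oldest first]: 110 @ $18.55 + 288 @ $19.85 + 112 @ $20.45 = $10,047.70
Sep 13, 205 sold [FIFO — oldest first]: 171 @ $20.45 + 34 @ $19.95 = $4,175.25
Total COGS = $1,465.45 + $10,047.70 + $4,175.25 = $15,688.40
Ending inventory: 119 @ $19.95 = $2,374.05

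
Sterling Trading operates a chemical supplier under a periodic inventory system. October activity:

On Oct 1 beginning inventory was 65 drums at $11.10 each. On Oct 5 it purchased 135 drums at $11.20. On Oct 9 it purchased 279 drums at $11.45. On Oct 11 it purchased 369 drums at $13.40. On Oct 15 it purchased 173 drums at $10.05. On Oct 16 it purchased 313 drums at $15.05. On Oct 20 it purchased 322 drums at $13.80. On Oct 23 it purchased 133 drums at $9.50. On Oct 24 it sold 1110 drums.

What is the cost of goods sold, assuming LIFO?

Oct 24, 1110 sold [LIFO — newest first]: 133 @ $9.50 + 322 @ $13.80 + 313 @ $15.05 + 173 @ $10.05 + 169 @ $13.40 = $14,421.00
Ending inventory: 65 @ $11.10 + 135 @ $11.20 + 279 @ $11.45 + 200 @ $13.40 = $8,108.05

COGS = $14,421.00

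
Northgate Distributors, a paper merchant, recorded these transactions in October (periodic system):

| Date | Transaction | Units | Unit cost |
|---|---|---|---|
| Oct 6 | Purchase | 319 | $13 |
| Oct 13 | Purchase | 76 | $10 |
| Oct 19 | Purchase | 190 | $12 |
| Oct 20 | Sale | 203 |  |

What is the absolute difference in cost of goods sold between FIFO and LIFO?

FIFO COGS: 203 @ $13 = $2,639
LIFO COGS: 190 @ $12 + 13 @ $10 = $2,410
Difference = |$2,639 − $2,410| = $229

$229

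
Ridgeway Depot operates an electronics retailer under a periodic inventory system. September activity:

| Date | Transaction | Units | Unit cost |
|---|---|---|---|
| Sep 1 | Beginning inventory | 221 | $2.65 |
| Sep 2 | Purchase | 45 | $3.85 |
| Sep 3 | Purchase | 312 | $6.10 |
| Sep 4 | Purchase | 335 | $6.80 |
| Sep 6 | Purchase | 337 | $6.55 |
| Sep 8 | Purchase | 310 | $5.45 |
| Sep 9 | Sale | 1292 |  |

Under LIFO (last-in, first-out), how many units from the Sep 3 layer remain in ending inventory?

2

Sep 9, 1292 sold [LIFO — newest first]: 310 @ $5.45 + 337 @ $6.55 + 335 @ $6.80 + 310 @ $6.10 = $8,065.85
Ending inventory: 221 @ $2.65 + 45 @ $3.85 + 2 @ $6.10 = $771.10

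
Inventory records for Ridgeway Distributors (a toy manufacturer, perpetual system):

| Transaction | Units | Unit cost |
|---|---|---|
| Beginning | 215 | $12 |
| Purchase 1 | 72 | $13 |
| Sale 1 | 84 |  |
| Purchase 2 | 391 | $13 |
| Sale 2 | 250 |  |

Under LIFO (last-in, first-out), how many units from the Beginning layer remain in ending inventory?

203

Sale 1 (84) [LIFO — newest first]: 72 @ $13 + 12 @ $12 = $1,080
Sale 2 (250) [LIFO — newest first]: 250 @ $13 = $3,250
Total COGS = $1,080 + $3,250 = $4,330
Ending inventory: 203 @ $12 + 141 @ $13 = $4,269
Check: goods available $8,599 = COGS $4,330 + ending $4,269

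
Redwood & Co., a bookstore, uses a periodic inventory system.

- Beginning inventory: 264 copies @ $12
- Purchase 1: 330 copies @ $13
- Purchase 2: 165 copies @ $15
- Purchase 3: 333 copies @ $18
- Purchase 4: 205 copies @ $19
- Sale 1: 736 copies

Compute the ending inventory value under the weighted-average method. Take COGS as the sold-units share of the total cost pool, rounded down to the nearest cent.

Ending inventory = $8,573.75

Sale 1, sell 736: 736/1297 × $19,822.00 → $11,248.25
Ending inventory (cost pool remaining) = $8,573.75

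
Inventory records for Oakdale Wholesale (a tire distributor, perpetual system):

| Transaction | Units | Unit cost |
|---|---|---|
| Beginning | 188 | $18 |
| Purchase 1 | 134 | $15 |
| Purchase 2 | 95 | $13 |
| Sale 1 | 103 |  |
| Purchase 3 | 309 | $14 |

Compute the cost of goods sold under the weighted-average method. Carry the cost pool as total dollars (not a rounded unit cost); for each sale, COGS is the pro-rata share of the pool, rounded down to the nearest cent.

After Beginning: 188 on hand, pool $3,384.00 (≈ $18.0000 each)
After Purchase 1: 322 on hand, pool $5,394.00 (≈ $16.7516 each)
After Purchase 2: 417 on hand, pool $6,629.00 (≈ $15.8969 each)
Sale 1, sell 103: 103/417 × $6,629.00 → $1,637.37
After Purchase 3: 623 on hand, pool $9,317.63 (≈ $14.9561 each)
Ending inventory (cost pool remaining) = $9,317.63
Check: goods available $10,955.00 = COGS $1,637.37 + ending $9,317.63

COGS = $1,637.37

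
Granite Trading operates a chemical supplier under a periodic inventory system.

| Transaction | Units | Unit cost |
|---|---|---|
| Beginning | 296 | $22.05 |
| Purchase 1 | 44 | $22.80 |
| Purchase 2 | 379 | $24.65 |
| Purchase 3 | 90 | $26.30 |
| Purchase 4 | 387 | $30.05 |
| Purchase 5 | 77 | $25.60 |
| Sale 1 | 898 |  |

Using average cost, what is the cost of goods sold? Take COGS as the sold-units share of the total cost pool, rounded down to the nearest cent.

Sale 1, sell 898: 898/1273 × $32,839.90 → $23,165.93
Ending inventory (cost pool remaining) = $9,673.97
Check: goods available $32,839.90 = COGS $23,165.93 + ending $9,673.97

COGS = $23,165.93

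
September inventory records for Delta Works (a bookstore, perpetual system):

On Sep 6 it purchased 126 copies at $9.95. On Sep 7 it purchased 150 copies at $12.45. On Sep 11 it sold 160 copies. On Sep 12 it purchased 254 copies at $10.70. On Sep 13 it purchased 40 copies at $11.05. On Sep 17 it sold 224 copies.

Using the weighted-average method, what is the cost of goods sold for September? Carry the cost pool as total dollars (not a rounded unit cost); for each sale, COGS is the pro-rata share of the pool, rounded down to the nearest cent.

After Sep 6: 126 on hand, pool $1,253.70 (≈ $9.9500 each)
After Sep 7: 276 on hand, pool $3,121.20 (≈ $11.3087 each)
Sep 11, sell 160: 160/276 × $3,121.20 → $1,809.39
After Sep 12: 370 on hand, pool $4,029.61 (≈ $10.8908 each)
After Sep 13: 410 on hand, pool $4,471.61 (≈ $10.9064 each)
Sep 17, sell 224: 224/410 × $4,471.61 → $2,443.02
Total COGS = $1,809.39 + $2,443.02 = $4,252.41
Ending inventory (cost pool remaining) = $2,028.59

COGS = $4,252.41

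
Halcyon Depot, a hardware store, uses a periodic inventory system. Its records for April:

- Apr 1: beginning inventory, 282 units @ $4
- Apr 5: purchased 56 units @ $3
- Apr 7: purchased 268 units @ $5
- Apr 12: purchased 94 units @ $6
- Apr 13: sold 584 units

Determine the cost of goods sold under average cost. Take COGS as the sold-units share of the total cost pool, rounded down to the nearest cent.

Apr 13, sell 584: 584/700 × $3,200.00 → $2,669.71
Ending inventory (cost pool remaining) = $530.29

COGS = $2,669.71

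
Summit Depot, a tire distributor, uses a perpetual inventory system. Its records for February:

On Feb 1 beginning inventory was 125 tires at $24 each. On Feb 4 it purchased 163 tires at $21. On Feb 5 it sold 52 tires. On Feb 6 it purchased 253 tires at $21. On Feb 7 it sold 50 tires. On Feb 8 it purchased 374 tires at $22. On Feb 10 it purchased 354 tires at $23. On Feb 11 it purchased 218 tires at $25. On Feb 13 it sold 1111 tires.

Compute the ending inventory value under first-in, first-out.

Feb 5, 52 sold [FIFO — oldest first]: 52 @ $24 = $1,248
Feb 7, 50 sold [FIFO — oldest first]: 50 @ $24 = $1,200
Feb 13, 1111 sold [FIFO — oldest first]: 23 @ $24 + 163 @ $21 + 253 @ $21 + 374 @ $22 + 298 @ $23 = $24,370
Total COGS = $1,248 + $1,200 + $24,370 = $26,818
Ending inventory: 56 @ $23 + 218 @ $25 = $6,738

Ending inventory = $6,738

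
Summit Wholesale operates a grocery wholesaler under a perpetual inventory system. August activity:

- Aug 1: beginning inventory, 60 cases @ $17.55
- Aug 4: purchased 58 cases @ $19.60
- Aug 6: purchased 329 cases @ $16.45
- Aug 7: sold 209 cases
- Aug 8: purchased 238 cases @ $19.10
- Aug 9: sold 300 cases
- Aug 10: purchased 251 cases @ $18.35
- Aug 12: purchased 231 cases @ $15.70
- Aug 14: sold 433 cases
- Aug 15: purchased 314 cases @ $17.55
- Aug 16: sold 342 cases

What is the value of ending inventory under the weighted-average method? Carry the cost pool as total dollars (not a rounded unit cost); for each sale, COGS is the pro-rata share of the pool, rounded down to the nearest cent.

Ending inventory = $3,440.11

After Aug 1: 60 on hand, pool $1,053.00 (≈ $17.5500 each)
After Aug 4: 118 on hand, pool $2,189.80 (≈ $18.5576 each)
After Aug 6: 447 on hand, pool $7,601.85 (≈ $17.0064 each)
Aug 7, sell 209: 209/447 × $7,601.85 → $3,554.33
After Aug 8: 476 on hand, pool $8,593.32 (≈ $18.0532 each)
Aug 9, sell 300: 300/476 × $8,593.32 → $5,415.95
After Aug 10: 427 on hand, pool $7,783.22 (≈ $18.2277 each)
After Aug 12: 658 on hand, pool $11,409.92 (≈ $17.3403 each)
Aug 14, sell 433: 433/658 × $11,409.92 → $7,508.35
After Aug 15: 539 on hand, pool $9,412.27 (≈ $17.4625 each)
Aug 16, sell 342: 342/539 × $9,412.27 → $5,972.16
Total COGS = $3,554.33 + $5,415.95 + $7,508.35 + $5,972.16 = $22,450.79
Ending inventory (cost pool remaining) = $3,440.11
Check: goods available $25,890.90 = COGS $22,450.79 + ending $3,440.11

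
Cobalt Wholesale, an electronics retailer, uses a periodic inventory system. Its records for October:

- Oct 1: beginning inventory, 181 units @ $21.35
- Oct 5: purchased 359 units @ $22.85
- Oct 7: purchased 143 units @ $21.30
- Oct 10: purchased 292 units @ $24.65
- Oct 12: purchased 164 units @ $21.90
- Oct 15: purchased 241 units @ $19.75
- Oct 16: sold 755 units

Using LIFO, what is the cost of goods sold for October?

Oct 16, 755 sold [LIFO — newest first]: 241 @ $19.75 + 164 @ $21.90 + 292 @ $24.65 + 58 @ $21.30 = $16,784.55
Ending inventory: 181 @ $21.35 + 359 @ $22.85 + 85 @ $21.30 = $13,878.00
Check: goods available $30,662.55 = COGS $16,784.55 + ending $13,878.00

COGS = $16,784.55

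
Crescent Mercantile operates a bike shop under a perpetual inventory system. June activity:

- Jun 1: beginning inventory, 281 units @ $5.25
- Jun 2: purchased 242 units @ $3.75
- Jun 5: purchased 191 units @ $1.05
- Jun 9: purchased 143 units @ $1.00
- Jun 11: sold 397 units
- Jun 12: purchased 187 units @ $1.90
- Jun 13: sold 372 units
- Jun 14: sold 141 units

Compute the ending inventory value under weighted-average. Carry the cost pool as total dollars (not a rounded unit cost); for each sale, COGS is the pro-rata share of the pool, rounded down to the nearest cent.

After Jun 1: 281 on hand, pool $1,475.25 (≈ $5.2500 each)
After Jun 2: 523 on hand, pool $2,382.75 (≈ $4.5559 each)
After Jun 5: 714 on hand, pool $2,583.30 (≈ $3.6181 each)
After Jun 9: 857 on hand, pool $2,726.30 (≈ $3.1812 each)
Jun 11, sell 397: 397/857 × $2,726.30 → $1,262.94
After Jun 12: 647 on hand, pool $1,818.66 (≈ $2.8109 each)
Jun 13, sell 372: 372/647 × $1,818.66 → $1,045.65
Jun 14, sell 141: 141/275 × $773.01 → $396.34
Total COGS = $1,262.94 + $1,045.65 + $396.34 = $2,704.93
Ending inventory (cost pool remaining) = $376.67

Ending inventory = $376.67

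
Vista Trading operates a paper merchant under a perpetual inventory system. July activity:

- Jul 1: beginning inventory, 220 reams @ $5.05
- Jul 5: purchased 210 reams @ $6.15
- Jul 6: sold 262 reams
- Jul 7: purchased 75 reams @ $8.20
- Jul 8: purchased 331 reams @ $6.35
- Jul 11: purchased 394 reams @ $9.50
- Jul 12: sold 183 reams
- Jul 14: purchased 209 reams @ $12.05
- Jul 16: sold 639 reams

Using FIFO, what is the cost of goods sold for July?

Jul 6, 262 sold [FIFO — oldest first]: 220 @ $5.05 + 42 @ $6.15 = $1,369.30
Jul 12, 183 sold [FIFO — oldest first]: 168 @ $6.15 + 15 @ $8.20 = $1,156.20
Jul 16, 639 sold [FIFO — oldest first]: 60 @ $8.20 + 331 @ $6.35 + 248 @ $9.50 = $4,949.85
Total COGS = $1,369.30 + $1,156.20 + $4,949.85 = $7,475.35
Ending inventory: 146 @ $9.50 + 209 @ $12.05 = $3,905.45
Check: goods available $11,380.80 = COGS $7,475.35 + ending $3,905.45

COGS = $7,475.35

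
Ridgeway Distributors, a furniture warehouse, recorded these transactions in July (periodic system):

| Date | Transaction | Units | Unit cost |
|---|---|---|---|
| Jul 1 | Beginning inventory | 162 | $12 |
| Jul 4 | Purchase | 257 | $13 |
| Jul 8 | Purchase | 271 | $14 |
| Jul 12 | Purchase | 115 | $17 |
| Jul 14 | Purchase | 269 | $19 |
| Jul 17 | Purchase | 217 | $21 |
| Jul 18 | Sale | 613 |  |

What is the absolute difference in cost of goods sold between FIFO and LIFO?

$3,790

FIFO COGS: 162 @ $12 + 257 @ $13 + 194 @ $14 = $8,001
LIFO COGS: 217 @ $21 + 269 @ $19 + 115 @ $17 + 12 @ $14 = $11,791
Difference = |$8,001 − $11,791| = $3,790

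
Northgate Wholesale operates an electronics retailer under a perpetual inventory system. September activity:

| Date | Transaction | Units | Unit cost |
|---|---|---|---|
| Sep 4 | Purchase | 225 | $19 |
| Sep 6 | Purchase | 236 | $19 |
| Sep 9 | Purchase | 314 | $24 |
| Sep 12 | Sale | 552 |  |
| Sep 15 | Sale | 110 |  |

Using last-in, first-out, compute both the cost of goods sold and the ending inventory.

COGS = $14,148; ending inventory = $2,147

Sep 12, 552 sold [LIFO — newest first]: 314 @ $24 + 236 @ $19 + 2 @ $19 = $12,058
Sep 15, 110 sold [LIFO — newest first]: 110 @ $19 = $2,090
Total COGS = $12,058 + $2,090 = $14,148
Ending inventory: 113 @ $19 = $2,147
Check: goods available $16,295 = COGS $14,148 + ending $2,147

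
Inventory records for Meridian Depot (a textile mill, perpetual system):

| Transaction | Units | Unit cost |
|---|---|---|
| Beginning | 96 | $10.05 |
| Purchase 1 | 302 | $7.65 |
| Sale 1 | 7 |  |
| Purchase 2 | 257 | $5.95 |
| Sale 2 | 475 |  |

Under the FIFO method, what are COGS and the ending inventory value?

Sale 1 (7) [FIFO — oldest first]: 7 @ $10.05 = $70.35
Sale 2 (475) [FIFO — oldest first]: 89 @ $10.05 + 302 @ $7.65 + 84 @ $5.95 = $3,704.55
Total COGS = $70.35 + $3,704.55 = $3,774.90
Ending inventory: 173 @ $5.95 = $1,029.35

COGS = $3,774.90; ending inventory = $1,029.35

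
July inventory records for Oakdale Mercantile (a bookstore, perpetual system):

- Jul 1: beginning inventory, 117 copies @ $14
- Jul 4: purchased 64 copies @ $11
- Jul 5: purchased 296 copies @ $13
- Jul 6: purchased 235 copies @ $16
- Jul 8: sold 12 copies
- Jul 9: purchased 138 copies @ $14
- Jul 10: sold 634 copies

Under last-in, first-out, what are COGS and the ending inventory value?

Jul 8, 12 sold [LIFO — newest first]: 12 @ $16 = $192
Jul 10, 634 sold [LIFO — newest first]: 138 @ $14 + 223 @ $16 + 273 @ $13 = $9,049
Total COGS = $192 + $9,049 = $9,241
Ending inventory: 117 @ $14 + 64 @ $11 + 23 @ $13 = $2,641

COGS = $9,241; ending inventory = $2,641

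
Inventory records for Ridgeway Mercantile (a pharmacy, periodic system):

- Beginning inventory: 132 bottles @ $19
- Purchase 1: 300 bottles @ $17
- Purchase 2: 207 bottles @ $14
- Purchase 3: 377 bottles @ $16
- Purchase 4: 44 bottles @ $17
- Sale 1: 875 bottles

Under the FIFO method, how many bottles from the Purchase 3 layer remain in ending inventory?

141

Sale 1 (875) [FIFO — oldest first]: 132 @ $19 + 300 @ $17 + 207 @ $14 + 236 @ $16 = $14,282
Ending inventory: 141 @ $16 + 44 @ $17 = $3,004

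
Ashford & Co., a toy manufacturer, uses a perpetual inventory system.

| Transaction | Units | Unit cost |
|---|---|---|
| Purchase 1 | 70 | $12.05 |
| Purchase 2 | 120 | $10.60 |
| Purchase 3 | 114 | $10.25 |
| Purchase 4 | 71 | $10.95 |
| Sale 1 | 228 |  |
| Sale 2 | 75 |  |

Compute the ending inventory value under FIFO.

Ending inventory = $787.70

Sale 1 (228) [FIFO — oldest first]: 70 @ $12.05 + 120 @ $10.60 + 38 @ $10.25 = $2,505.00
Sale 2 (75) [FIFO — oldest first]: 75 @ $10.25 = $768.75
Total COGS = $2,505.00 + $768.75 = $3,273.75
Ending inventory: 1 @ $10.25 + 71 @ $10.95 = $787.70
Check: goods available $4,061.45 = COGS $3,273.75 + ending $787.70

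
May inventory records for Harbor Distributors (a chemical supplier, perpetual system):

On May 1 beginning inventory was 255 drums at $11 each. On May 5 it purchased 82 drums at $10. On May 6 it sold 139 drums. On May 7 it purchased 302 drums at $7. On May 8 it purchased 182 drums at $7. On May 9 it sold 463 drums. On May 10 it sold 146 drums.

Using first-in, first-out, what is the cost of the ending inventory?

May 6, 139 sold [FIFO — oldest first]: 139 @ $11 = $1,529
May 9, 463 sold [FIFO — oldest first]: 116 @ $11 + 82 @ $10 + 265 @ $7 = $3,951
May 10, 146 sold [FIFO — oldest first]: 37 @ $7 + 109 @ $7 = $1,022
Total COGS = $1,529 + $3,951 + $1,022 = $6,502
Ending inventory: 73 @ $7 = $511

Ending inventory = $511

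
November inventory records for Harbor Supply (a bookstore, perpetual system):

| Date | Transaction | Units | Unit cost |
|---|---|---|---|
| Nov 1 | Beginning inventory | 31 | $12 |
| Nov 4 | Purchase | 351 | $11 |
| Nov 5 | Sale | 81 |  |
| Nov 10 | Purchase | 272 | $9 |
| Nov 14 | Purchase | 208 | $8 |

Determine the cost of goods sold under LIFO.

Nov 5, 81 sold [LIFO — newest first]: 81 @ $11 = $891
Ending inventory: 31 @ $12 + 270 @ $11 + 272 @ $9 + 208 @ $8 = $7,454

COGS = $891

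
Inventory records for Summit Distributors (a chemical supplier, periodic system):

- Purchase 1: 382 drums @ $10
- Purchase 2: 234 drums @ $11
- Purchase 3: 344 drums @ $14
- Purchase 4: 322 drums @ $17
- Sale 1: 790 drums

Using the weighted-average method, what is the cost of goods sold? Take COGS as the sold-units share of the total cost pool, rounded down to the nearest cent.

Sale 1, sell 790: 790/1282 × $16,684.00 → $10,281.09
Ending inventory (cost pool remaining) = $6,402.91

COGS = $10,281.09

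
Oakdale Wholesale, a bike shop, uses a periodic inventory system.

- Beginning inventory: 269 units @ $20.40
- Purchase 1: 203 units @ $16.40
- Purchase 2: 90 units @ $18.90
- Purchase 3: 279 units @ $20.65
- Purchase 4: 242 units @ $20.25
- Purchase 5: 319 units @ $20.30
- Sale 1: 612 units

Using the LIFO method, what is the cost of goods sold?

Sale 1 (612) [LIFO — newest first]: 319 @ $20.30 + 242 @ $20.25 + 51 @ $20.65 = $12,429.35
Ending inventory: 269 @ $20.40 + 203 @ $16.40 + 90 @ $18.90 + 228 @ $20.65 = $15,226.00

COGS = $12,429.35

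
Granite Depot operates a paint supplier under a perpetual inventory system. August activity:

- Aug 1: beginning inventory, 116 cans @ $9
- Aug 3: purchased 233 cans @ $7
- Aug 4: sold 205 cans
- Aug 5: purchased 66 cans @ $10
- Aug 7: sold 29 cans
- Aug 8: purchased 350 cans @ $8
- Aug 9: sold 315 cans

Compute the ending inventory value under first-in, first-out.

Ending inventory = $1,728

Aug 4, 205 sold [FIFO — oldest first]: 116 @ $9 + 89 @ $7 = $1,667
Aug 7, 29 sold [FIFO — oldest first]: 29 @ $7 = $203
Aug 9, 315 sold [FIFO — oldest first]: 115 @ $7 + 66 @ $10 + 134 @ $8 = $2,537
Total COGS = $1,667 + $203 + $2,537 = $4,407
Ending inventory: 216 @ $8 = $1,728
Check: goods available $6,135 = COGS $4,407 + ending $1,728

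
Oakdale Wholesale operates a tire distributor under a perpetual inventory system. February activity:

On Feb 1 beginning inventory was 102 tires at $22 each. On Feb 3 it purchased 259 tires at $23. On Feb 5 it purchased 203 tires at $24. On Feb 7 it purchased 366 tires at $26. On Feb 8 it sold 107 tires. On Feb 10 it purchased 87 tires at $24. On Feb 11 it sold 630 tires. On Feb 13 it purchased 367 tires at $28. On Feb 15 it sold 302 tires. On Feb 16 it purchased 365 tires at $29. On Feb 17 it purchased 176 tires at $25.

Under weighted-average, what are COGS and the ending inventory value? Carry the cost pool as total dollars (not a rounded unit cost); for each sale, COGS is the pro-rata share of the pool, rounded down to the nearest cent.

COGS = $25,851.15; ending inventory = $24,086.85

After Feb 1: 102 on hand, pool $2,244.00 (≈ $22.0000 each)
After Feb 3: 361 on hand, pool $8,201.00 (≈ $22.7175 each)
After Feb 5: 564 on hand, pool $13,073.00 (≈ $23.1791 each)
After Feb 7: 930 on hand, pool $22,589.00 (≈ $24.2892 each)
Feb 8, sell 107: 107/930 × $22,589.00 → $2,598.94
After Feb 10: 910 on hand, pool $22,078.06 (≈ $24.2616 each)
Feb 11, sell 630: 630/910 × $22,078.06 → $15,284.81
After Feb 13: 647 on hand, pool $17,069.25 (≈ $26.3821 each)
Feb 15, sell 302: 302/647 × $17,069.25 → $7,967.40
After Feb 16: 710 on hand, pool $19,686.85 (≈ $27.7280 each)
After Feb 17: 886 on hand, pool $24,086.85 (≈ $27.1861 each)
Total COGS = $2,598.94 + $15,284.81 + $7,967.40 = $25,851.15
Ending inventory (cost pool remaining) = $24,086.85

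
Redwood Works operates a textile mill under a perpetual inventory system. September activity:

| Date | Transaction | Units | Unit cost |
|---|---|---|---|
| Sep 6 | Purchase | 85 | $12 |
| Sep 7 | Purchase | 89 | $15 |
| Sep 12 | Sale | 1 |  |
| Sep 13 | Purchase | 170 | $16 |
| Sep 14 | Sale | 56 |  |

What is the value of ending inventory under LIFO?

Sep 12, 1 sold [LIFO — newest first]: 1 @ $15 = $15
Sep 14, 56 sold [LIFO — newest first]: 56 @ $16 = $896
Total COGS = $15 + $896 = $911
Ending inventory: 85 @ $12 + 88 @ $15 + 114 @ $16 = $4,164

Ending inventory = $4,164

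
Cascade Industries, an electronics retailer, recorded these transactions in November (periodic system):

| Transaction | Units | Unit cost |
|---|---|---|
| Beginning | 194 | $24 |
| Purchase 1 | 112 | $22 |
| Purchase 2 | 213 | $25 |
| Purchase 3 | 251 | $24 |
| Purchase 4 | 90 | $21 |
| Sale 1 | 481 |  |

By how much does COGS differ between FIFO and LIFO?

FIFO COGS: 194 @ $24 + 112 @ $22 + 175 @ $25 = $11,495
LIFO COGS: 90 @ $21 + 251 @ $24 + 140 @ $25 = $11,414
Difference = |$11,495 − $11,414| = $81

$81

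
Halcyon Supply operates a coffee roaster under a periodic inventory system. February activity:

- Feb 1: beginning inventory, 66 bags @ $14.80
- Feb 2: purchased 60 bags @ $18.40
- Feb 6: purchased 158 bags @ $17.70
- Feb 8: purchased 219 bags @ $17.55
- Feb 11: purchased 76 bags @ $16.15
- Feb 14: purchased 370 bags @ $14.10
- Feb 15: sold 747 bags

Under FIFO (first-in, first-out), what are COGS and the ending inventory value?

Feb 15, 747 sold [FIFO — oldest first]: 66 @ $14.80 + 60 @ $18.40 + 158 @ $17.70 + 219 @ $17.55 + 76 @ $16.15 + 168 @ $14.10 = $12,317.05
Ending inventory: 202 @ $14.10 = $2,848.20
Check: goods available $15,165.25 = COGS $12,317.05 + ending $2,848.20

COGS = $12,317.05; ending inventory = $2,848.20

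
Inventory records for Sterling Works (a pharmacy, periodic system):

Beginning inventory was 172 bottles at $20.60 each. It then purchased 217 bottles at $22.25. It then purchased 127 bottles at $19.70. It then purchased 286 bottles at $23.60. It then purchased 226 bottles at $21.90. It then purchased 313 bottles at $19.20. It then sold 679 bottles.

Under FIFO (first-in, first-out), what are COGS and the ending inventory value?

COGS = $14,720.15; ending inventory = $13,861.80

Sale 1 (679) [FIFO — oldest first]: 172 @ $20.60 + 217 @ $22.25 + 127 @ $19.70 + 163 @ $23.60 = $14,720.15
Ending inventory: 123 @ $23.60 + 226 @ $21.90 + 313 @ $19.20 = $13,861.80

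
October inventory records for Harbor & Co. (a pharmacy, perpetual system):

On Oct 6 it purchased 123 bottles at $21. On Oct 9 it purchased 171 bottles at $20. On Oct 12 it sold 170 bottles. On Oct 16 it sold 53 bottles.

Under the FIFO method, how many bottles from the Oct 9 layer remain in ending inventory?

71

Oct 12, 170 sold [FIFO — oldest first]: 123 @ $21 + 47 @ $20 = $3,523
Oct 16, 53 sold [FIFO — oldest first]: 53 @ $20 = $1,060
Total COGS = $3,523 + $1,060 = $4,583
Ending inventory: 71 @ $20 = $1,420
Check: goods available $6,003 = COGS $4,583 + ending $1,420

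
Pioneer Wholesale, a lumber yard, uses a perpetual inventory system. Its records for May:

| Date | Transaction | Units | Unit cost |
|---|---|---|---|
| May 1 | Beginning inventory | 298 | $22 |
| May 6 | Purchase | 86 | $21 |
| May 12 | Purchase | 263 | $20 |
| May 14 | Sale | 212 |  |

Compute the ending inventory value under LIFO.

May 14, 212 sold [LIFO — newest first]: 212 @ $20 = $4,240
Ending inventory: 298 @ $22 + 86 @ $21 + 51 @ $20 = $9,382

Ending inventory = $9,382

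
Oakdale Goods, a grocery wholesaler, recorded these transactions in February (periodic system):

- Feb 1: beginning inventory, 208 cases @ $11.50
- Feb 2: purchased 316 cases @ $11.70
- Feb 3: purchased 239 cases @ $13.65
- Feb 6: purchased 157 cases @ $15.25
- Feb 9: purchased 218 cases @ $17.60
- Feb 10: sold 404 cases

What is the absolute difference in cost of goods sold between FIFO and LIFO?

FIFO COGS: 208 @ $11.50 + 196 @ $11.70 = $4,685.20
LIFO COGS: 218 @ $17.60 + 157 @ $15.25 + 29 @ $13.65 = $6,626.90
Difference = |$4,685.20 − $6,626.90| = $1,941.70

$1,941.70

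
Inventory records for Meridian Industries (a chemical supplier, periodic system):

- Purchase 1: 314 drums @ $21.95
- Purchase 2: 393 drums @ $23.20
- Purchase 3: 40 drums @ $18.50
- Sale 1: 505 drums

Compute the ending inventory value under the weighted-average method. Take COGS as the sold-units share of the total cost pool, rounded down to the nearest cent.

Ending inventory = $5,426.34

Sale 1, sell 505: 505/747 × $16,749.90 → $11,323.56
Ending inventory (cost pool remaining) = $5,426.34
Check: goods available $16,749.90 = COGS $11,323.56 + ending $5,426.34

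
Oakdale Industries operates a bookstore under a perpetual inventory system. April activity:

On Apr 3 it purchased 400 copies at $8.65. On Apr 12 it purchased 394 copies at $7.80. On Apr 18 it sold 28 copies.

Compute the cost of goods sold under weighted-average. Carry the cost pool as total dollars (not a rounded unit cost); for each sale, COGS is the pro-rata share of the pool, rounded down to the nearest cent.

COGS = $230.38

After Apr 3: 400 on hand, pool $3,460.00 (≈ $8.6500 each)
After Apr 12: 794 on hand, pool $6,533.20 (≈ $8.2282 each)
Apr 18, sell 28: 28/794 × $6,533.20 → $230.38
Ending inventory (cost pool remaining) = $6,302.82
Check: goods available $6,533.20 = COGS $230.38 + ending $6,302.82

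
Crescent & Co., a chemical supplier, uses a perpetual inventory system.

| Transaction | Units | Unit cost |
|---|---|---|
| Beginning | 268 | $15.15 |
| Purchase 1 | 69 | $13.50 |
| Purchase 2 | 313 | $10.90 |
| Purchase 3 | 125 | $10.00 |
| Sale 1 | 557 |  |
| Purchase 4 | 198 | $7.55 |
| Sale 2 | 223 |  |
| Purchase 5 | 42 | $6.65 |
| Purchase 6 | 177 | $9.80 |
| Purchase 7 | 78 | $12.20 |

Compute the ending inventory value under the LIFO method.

Sale 1 (557) [LIFO — newest first]: 125 @ $10.00 + 313 @ $10.90 + 69 @ $13.50 + 50 @ $15.15 = $6,350.70
Sale 2 (223) [LIFO — newest first]: 198 @ $7.55 + 25 @ $15.15 = $1,873.65
Total COGS = $6,350.70 + $1,873.65 = $8,224.35
Ending inventory: 193 @ $15.15 + 42 @ $6.65 + 177 @ $9.80 + 78 @ $12.20 = $5,889.45

Ending inventory = $5,889.45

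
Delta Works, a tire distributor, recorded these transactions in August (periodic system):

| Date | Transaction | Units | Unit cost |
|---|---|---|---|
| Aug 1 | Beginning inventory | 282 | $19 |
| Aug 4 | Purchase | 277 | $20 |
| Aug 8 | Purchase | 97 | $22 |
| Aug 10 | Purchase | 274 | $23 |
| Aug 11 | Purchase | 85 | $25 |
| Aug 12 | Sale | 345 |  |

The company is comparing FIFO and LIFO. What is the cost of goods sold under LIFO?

COGS = $8,105

FIFO COGS: 282 @ $19 + 63 @ $20 = $6,618
LIFO COGS: 85 @ $25 + 260 @ $23 = $8,105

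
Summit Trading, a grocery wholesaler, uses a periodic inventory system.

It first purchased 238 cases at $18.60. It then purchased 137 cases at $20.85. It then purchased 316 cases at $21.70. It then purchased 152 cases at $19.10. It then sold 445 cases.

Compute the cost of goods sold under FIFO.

COGS = $8,802.25

Sale 1 (445) [FIFO — oldest first]: 238 @ $18.60 + 137 @ $20.85 + 70 @ $21.70 = $8,802.25
Ending inventory: 246 @ $21.70 + 152 @ $19.10 = $8,241.40
Check: goods available $17,043.65 = COGS $8,802.25 + ending $8,241.40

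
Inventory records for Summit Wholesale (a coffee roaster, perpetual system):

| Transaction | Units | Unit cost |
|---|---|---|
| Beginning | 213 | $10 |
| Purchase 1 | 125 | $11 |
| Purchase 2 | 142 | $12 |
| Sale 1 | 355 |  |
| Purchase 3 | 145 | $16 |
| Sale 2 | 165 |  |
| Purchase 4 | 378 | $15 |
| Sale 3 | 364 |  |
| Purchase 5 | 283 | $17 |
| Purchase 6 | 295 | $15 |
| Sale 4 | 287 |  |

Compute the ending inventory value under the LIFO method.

Sale 1 (355) [LIFO — newest first]: 142 @ $12 + 125 @ $11 + 88 @ $10 = $3,959
Sale 2 (165) [LIFO — newest first]: 145 @ $16 + 20 @ $10 = $2,520
Sale 3 (364) [LIFO — newest first]: 364 @ $15 = $5,460
Sale 4 (287) [LIFO — newest first]: 287 @ $15 = $4,305
Total COGS = $3,959 + $2,520 + $5,460 + $4,305 = $16,244
Ending inventory: 105 @ $10 + 14 @ $15 + 283 @ $17 + 8 @ $15 = $6,191
Check: goods available $22,435 = COGS $16,244 + ending $6,191

Ending inventory = $6,191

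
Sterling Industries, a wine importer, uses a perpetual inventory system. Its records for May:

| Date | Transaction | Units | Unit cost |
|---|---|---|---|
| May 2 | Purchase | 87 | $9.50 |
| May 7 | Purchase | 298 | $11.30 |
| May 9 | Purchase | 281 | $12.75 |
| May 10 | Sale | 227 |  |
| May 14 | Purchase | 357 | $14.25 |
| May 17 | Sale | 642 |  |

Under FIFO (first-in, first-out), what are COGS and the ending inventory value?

May 10, 227 sold [FIFO — oldest first]: 87 @ $9.50 + 140 @ $11.30 = $2,408.50
May 17, 642 sold [FIFO — oldest first]: 158 @ $11.30 + 281 @ $12.75 + 203 @ $14.25 = $8,260.90
Total COGS = $2,408.50 + $8,260.90 = $10,669.40
Ending inventory: 154 @ $14.25 = $2,194.50

COGS = $10,669.40; ending inventory = $2,194.50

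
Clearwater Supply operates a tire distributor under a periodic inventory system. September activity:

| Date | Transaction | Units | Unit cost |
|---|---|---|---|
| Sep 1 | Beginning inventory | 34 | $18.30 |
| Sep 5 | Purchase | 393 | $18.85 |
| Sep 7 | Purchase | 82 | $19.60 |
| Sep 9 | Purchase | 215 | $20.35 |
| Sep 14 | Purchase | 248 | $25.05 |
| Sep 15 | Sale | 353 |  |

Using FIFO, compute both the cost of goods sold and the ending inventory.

Sep 15, 353 sold [FIFO — oldest first]: 34 @ $18.30 + 319 @ $18.85 = $6,635.35
Ending inventory: 74 @ $18.85 + 82 @ $19.60 + 215 @ $20.35 + 248 @ $25.05 = $13,589.75

COGS = $6,635.35; ending inventory = $13,589.75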